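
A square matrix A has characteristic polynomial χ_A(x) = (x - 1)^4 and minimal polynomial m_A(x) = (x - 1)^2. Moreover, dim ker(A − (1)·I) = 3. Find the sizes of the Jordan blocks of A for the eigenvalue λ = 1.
Block sizes for λ = 1: [2, 1, 1]

Step 1 — from the characteristic polynomial, algebraic multiplicity of λ = 1 is 4. From dim ker(A − (1)·I) = 3, there are exactly 3 Jordan blocks for λ = 1.
Step 2 — from the minimal polynomial, the factor (x − 1)^2 tells us the largest block for λ = 1 has size 2.
Step 3 — with total size 4, 3 blocks, and largest block 2, the block sizes (in nonincreasing order) are [2, 1, 1].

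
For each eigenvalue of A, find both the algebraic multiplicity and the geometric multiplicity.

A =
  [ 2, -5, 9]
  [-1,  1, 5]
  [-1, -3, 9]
λ = 4: alg = 3, geom = 1

Step 1 — factor the characteristic polynomial to read off the algebraic multiplicities:
  χ_A(x) = (x - 4)^3

Step 2 — compute geometric multiplicities via the rank-nullity identity g(λ) = n − rank(A − λI):
  rank(A − (4)·I) = 2, so dim ker(A − (4)·I) = n − 2 = 1

Summary:
  λ = 4: algebraic multiplicity = 3, geometric multiplicity = 1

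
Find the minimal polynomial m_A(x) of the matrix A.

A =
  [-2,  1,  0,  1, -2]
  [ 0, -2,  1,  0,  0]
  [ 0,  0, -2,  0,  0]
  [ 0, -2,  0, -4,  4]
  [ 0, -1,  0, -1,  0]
x^3 + 6*x^2 + 12*x + 8

The characteristic polynomial is χ_A(x) = (x + 2)^5, so the eigenvalues are known. The minimal polynomial is
  m_A(x) = Π_λ (x − λ)^{k_λ}
where k_λ is the size of the *largest* Jordan block for λ (equivalently, the smallest k with (A − λI)^k v = 0 for every generalised eigenvector v of λ).

  λ = -2: largest Jordan block has size 3, contributing (x + 2)^3

So m_A(x) = (x + 2)^3 = x^3 + 6*x^2 + 12*x + 8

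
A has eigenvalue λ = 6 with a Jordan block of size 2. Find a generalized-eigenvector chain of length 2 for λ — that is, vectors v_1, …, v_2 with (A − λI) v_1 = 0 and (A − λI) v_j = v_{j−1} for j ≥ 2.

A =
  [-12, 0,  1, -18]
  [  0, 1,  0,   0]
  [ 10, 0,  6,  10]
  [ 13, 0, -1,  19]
A Jordan chain for λ = 6 of length 2:
v_1 = (1, 0, 0, -1)ᵀ
v_2 = (0, 0, 1, 0)ᵀ

Let N = A − (6)·I. We want v_2 with N^2 v_2 = 0 but N^1 v_2 ≠ 0; then v_{j-1} := N · v_j for j = 2, …, 2.

Pick v_2 = (0, 0, 1, 0)ᵀ.
Then v_1 = N · v_2 = (1, 0, 0, -1)ᵀ.

Sanity check: (A − (6)·I) v_1 = (0, 0, 0, 0)ᵀ = 0. ✓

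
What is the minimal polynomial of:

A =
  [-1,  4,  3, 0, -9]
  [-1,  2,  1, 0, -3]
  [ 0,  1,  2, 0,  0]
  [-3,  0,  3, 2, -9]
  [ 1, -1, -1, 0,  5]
x^3 - 6*x^2 + 12*x - 8

The characteristic polynomial is χ_A(x) = (x - 2)^5, so the eigenvalues are known. The minimal polynomial is
  m_A(x) = Π_λ (x − λ)^{k_λ}
where k_λ is the size of the *largest* Jordan block for λ (equivalently, the smallest k with (A − λI)^k v = 0 for every generalised eigenvector v of λ).

  λ = 2: largest Jordan block has size 3, contributing (x − 2)^3

So m_A(x) = (x - 2)^3 = x^3 - 6*x^2 + 12*x - 8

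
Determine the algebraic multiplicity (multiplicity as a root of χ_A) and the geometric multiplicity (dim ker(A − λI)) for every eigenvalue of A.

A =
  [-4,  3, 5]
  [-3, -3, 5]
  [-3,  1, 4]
λ = -1: alg = 3, geom = 1

Step 1 — factor the characteristic polynomial to read off the algebraic multiplicities:
  χ_A(x) = (x + 1)^3

Step 2 — compute geometric multiplicities via the rank-nullity identity g(λ) = n − rank(A − λI):
  rank(A − (-1)·I) = 2, so dim ker(A − (-1)·I) = n − 2 = 1

Summary:
  λ = -1: algebraic multiplicity = 3, geometric multiplicity = 1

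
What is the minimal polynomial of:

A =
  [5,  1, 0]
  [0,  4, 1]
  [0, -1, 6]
x^3 - 15*x^2 + 75*x - 125

The characteristic polynomial is χ_A(x) = (x - 5)^3, so the eigenvalues are known. The minimal polynomial is
  m_A(x) = Π_λ (x − λ)^{k_λ}
where k_λ is the size of the *largest* Jordan block for λ (equivalently, the smallest k with (A − λI)^k v = 0 for every generalised eigenvector v of λ).

  λ = 5: largest Jordan block has size 3, contributing (x − 5)^3

So m_A(x) = (x - 5)^3 = x^3 - 15*x^2 + 75*x - 125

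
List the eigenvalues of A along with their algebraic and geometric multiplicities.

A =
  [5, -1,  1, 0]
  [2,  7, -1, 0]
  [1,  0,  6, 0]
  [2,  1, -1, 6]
λ = 6: alg = 4, geom = 2

Step 1 — factor the characteristic polynomial to read off the algebraic multiplicities:
  χ_A(x) = (x - 6)^4

Step 2 — compute geometric multiplicities via the rank-nullity identity g(λ) = n − rank(A − λI):
  rank(A − (6)·I) = 2, so dim ker(A − (6)·I) = n − 2 = 2

Summary:
  λ = 6: algebraic multiplicity = 4, geometric multiplicity = 2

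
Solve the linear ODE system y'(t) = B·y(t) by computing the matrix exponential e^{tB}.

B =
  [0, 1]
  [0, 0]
e^{tB} =
  [1, t]
  [0, 1]

Strategy: write B = P · J · P⁻¹ where J is a Jordan canonical form, so e^{tB} = P · e^{tJ} · P⁻¹, and e^{tJ} can be computed block-by-block.

B has Jordan form
J =
  [0, 1]
  [0, 0]
(up to reordering of blocks).

Per-block formulas:
  For a 2×2 Jordan block J_2(0): exp(t · J_2(0)) = e^(0t)·(I + t·N), where N is the 2×2 nilpotent shift.

After assembling e^{tJ} and conjugating by P, we get:

e^{tB} =
  [1, t]
  [0, 1]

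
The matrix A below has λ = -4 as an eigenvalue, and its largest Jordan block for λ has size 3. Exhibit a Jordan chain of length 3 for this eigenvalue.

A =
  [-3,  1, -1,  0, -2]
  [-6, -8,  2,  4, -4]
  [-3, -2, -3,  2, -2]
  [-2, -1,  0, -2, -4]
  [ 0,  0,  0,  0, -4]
A Jordan chain for λ = -4 of length 3:
v_1 = (-2, 4, 2, 0, 0)ᵀ
v_2 = (1, -6, -3, -2, 0)ᵀ
v_3 = (1, 0, 0, 0, 0)ᵀ

Let N = A − (-4)·I. We want v_3 with N^3 v_3 = 0 but N^2 v_3 ≠ 0; then v_{j-1} := N · v_j for j = 3, …, 2.

Pick v_3 = (1, 0, 0, 0, 0)ᵀ.
Then v_2 = N · v_3 = (1, -6, -3, -2, 0)ᵀ.
Then v_1 = N · v_2 = (-2, 4, 2, 0, 0)ᵀ.

Sanity check: (A − (-4)·I) v_1 = (0, 0, 0, 0, 0)ᵀ = 0. ✓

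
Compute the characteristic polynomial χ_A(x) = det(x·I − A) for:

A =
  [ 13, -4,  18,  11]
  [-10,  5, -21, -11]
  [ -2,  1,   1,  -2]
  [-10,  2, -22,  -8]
x^4 - 11*x^3 + 36*x^2 - 16*x - 64

Expanding det(x·I − A) (e.g. by cofactor expansion or by noting that A is similar to its Jordan form J, which has the same characteristic polynomial as A) gives
  χ_A(x) = x^4 - 11*x^3 + 36*x^2 - 16*x - 64
which factors as (x - 4)^3*(x + 1). The eigenvalues (with algebraic multiplicities) are λ = -1 with multiplicity 1, λ = 4 with multiplicity 3.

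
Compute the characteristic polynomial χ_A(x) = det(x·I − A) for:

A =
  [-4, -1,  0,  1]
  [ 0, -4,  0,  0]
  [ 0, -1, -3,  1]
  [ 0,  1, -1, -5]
x^4 + 16*x^3 + 96*x^2 + 256*x + 256

Expanding det(x·I − A) (e.g. by cofactor expansion or by noting that A is similar to its Jordan form J, which has the same characteristic polynomial as A) gives
  χ_A(x) = x^4 + 16*x^3 + 96*x^2 + 256*x + 256
which factors as (x + 4)^4. The eigenvalues (with algebraic multiplicities) are λ = -4 with multiplicity 4.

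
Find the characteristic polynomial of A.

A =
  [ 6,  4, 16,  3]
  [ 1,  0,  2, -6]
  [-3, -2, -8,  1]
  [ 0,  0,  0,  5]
x^4 - 3*x^3 - 10*x^2

Expanding det(x·I − A) (e.g. by cofactor expansion or by noting that A is similar to its Jordan form J, which has the same characteristic polynomial as A) gives
  χ_A(x) = x^4 - 3*x^3 - 10*x^2
which factors as x^2*(x - 5)*(x + 2). The eigenvalues (with algebraic multiplicities) are λ = -2 with multiplicity 1, λ = 0 with multiplicity 2, λ = 5 with multiplicity 1.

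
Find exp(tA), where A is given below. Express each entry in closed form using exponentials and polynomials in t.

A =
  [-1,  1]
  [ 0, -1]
e^{tA} =
  [exp(-t), t*exp(-t)]
  [0, exp(-t)]

Strategy: write A = P · J · P⁻¹ where J is a Jordan canonical form, so e^{tA} = P · e^{tJ} · P⁻¹, and e^{tJ} can be computed block-by-block.

A has Jordan form
J =
  [-1,  1]
  [ 0, -1]
(up to reordering of blocks).

Per-block formulas:
  For a 2×2 Jordan block J_2(-1): exp(t · J_2(-1)) = e^(-1t)·(I + t·N), where N is the 2×2 nilpotent shift.

After assembling e^{tJ} and conjugating by P, we get:

e^{tA} =
  [exp(-t), t*exp(-t)]
  [0, exp(-t)]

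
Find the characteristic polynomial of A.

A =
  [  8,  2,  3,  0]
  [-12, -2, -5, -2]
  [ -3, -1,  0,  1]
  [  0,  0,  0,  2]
x^4 - 8*x^3 + 24*x^2 - 32*x + 16

Expanding det(x·I − A) (e.g. by cofactor expansion or by noting that A is similar to its Jordan form J, which has the same characteristic polynomial as A) gives
  χ_A(x) = x^4 - 8*x^3 + 24*x^2 - 32*x + 16
which factors as (x - 2)^4. The eigenvalues (with algebraic multiplicities) are λ = 2 with multiplicity 4.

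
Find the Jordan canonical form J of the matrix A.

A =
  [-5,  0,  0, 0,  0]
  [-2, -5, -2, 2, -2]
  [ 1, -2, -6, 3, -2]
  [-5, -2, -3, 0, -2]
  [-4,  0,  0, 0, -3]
J_1(-5) ⊕ J_1(-5) ⊕ J_2(-3) ⊕ J_1(-3)

The characteristic polynomial is
  det(x·I − A) = x^5 + 19*x^4 + 142*x^3 + 522*x^2 + 945*x + 675 = (x + 3)^3*(x + 5)^2

Eigenvalues and multiplicities (the geometric multiplicity of λ is n − rank(A − λI), which equals the number of Jordan blocks for λ):
  λ = -5: algebraic multiplicity = 2, geometric multiplicity = 2
  λ = -3: algebraic multiplicity = 3, geometric multiplicity = 2

Determining the block sizes for each eigenvalue:
  λ = -5: gm = am = 2, so every block has size 1 → block sizes [1, 1]
  λ = -3: 2 blocks summing to 3 forces exactly one block of size 2 and the rest size 1 → block sizes [2, 1]

Assembling the blocks gives a Jordan form
J =
  [-5,  0,  0,  0,  0]
  [ 0, -5,  0,  0,  0]
  [ 0,  0, -3,  1,  0]
  [ 0,  0,  0, -3,  0]
  [ 0,  0,  0,  0, -3]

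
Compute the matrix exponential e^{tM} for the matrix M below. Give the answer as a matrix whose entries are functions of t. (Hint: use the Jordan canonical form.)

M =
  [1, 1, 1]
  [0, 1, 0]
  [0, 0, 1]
e^{tM} =
  [exp(t), t*exp(t), t*exp(t)]
  [0, exp(t), 0]
  [0, 0, exp(t)]

Strategy: write M = P · J · P⁻¹ where J is a Jordan canonical form, so e^{tM} = P · e^{tJ} · P⁻¹, and e^{tJ} can be computed block-by-block.

M has Jordan form
J =
  [1, 1, 0]
  [0, 1, 0]
  [0, 0, 1]
(up to reordering of blocks).

Per-block formulas:
  For a 1×1 block at λ = 1: exp(t · [1]) = [e^(1t)].
  For a 2×2 Jordan block J_2(1): exp(t · J_2(1)) = e^(1t)·(I + t·N), where N is the 2×2 nilpotent shift.

After assembling e^{tJ} and conjugating by P, we get:

e^{tM} =
  [exp(t), t*exp(t), t*exp(t)]
  [0, exp(t), 0]
  [0, 0, exp(t)]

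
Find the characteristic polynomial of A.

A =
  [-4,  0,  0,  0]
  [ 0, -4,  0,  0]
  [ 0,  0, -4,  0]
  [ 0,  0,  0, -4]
x^4 + 16*x^3 + 96*x^2 + 256*x + 256

Expanding det(x·I − A) (e.g. by cofactor expansion or by noting that A is similar to its Jordan form J, which has the same characteristic polynomial as A) gives
  χ_A(x) = x^4 + 16*x^3 + 96*x^2 + 256*x + 256
which factors as (x + 4)^4. The eigenvalues (with algebraic multiplicities) are λ = -4 with multiplicity 4.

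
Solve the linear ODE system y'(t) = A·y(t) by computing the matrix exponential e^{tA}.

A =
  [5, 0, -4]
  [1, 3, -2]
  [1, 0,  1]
e^{tA} =
  [2*t*exp(3*t) + exp(3*t), 0, -4*t*exp(3*t)]
  [t*exp(3*t), exp(3*t), -2*t*exp(3*t)]
  [t*exp(3*t), 0, -2*t*exp(3*t) + exp(3*t)]

Strategy: write A = P · J · P⁻¹ where J is a Jordan canonical form, so e^{tA} = P · e^{tJ} · P⁻¹, and e^{tJ} can be computed block-by-block.

A has Jordan form
J =
  [3, 1, 0]
  [0, 3, 0]
  [0, 0, 3]
(up to reordering of blocks).

Per-block formulas:
  For a 1×1 block at λ = 3: exp(t · [3]) = [e^(3t)].
  For a 2×2 Jordan block J_2(3): exp(t · J_2(3)) = e^(3t)·(I + t·N), where N is the 2×2 nilpotent shift.

After assembling e^{tJ} and conjugating by P, we get:

e^{tA} =
  [2*t*exp(3*t) + exp(3*t), 0, -4*t*exp(3*t)]
  [t*exp(3*t), exp(3*t), -2*t*exp(3*t)]
  [t*exp(3*t), 0, -2*t*exp(3*t) + exp(3*t)]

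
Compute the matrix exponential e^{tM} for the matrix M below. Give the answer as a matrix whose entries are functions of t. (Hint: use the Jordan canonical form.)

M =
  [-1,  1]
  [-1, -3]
e^{tM} =
  [t*exp(-2*t) + exp(-2*t), t*exp(-2*t)]
  [-t*exp(-2*t), -t*exp(-2*t) + exp(-2*t)]

Strategy: write M = P · J · P⁻¹ where J is a Jordan canonical form, so e^{tM} = P · e^{tJ} · P⁻¹, and e^{tJ} can be computed block-by-block.

M has Jordan form
J =
  [-2,  1]
  [ 0, -2]
(up to reordering of blocks).

Per-block formulas:
  For a 2×2 Jordan block J_2(-2): exp(t · J_2(-2)) = e^(-2t)·(I + t·N), where N is the 2×2 nilpotent shift.

After assembling e^{tJ} and conjugating by P, we get:

e^{tM} =
  [t*exp(-2*t) + exp(-2*t), t*exp(-2*t)]
  [-t*exp(-2*t), -t*exp(-2*t) + exp(-2*t)]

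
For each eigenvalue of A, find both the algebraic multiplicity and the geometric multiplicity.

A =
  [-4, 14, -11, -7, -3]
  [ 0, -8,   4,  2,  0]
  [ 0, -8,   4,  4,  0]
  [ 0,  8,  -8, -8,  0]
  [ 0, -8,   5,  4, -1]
λ = -4: alg = 4, geom = 3; λ = -1: alg = 1, geom = 1

Step 1 — factor the characteristic polynomial to read off the algebraic multiplicities:
  χ_A(x) = (x + 1)*(x + 4)^4

Step 2 — compute geometric multiplicities via the rank-nullity identity g(λ) = n − rank(A − λI):
  rank(A − (-4)·I) = 2, so dim ker(A − (-4)·I) = n − 2 = 3
  rank(A − (-1)·I) = 4, so dim ker(A − (-1)·I) = n − 4 = 1

Summary:
  λ = -4: algebraic multiplicity = 4, geometric multiplicity = 3
  λ = -1: algebraic multiplicity = 1, geometric multiplicity = 1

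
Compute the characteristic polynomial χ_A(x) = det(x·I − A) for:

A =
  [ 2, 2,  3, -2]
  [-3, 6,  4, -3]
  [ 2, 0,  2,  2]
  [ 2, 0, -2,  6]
x^4 - 16*x^3 + 96*x^2 - 256*x + 256

Expanding det(x·I − A) (e.g. by cofactor expansion or by noting that A is similar to its Jordan form J, which has the same characteristic polynomial as A) gives
  χ_A(x) = x^4 - 16*x^3 + 96*x^2 - 256*x + 256
which factors as (x - 4)^4. The eigenvalues (with algebraic multiplicities) are λ = 4 with multiplicity 4.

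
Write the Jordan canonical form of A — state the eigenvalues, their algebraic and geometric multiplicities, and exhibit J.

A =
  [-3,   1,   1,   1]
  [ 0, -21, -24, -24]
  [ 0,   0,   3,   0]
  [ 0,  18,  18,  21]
J_2(-3) ⊕ J_1(3) ⊕ J_1(3)

The characteristic polynomial is
  det(x·I − A) = x^4 - 18*x^2 + 81 = (x - 3)^2*(x + 3)^2

Eigenvalues and multiplicities (the geometric multiplicity of λ is n − rank(A − λI), which equals the number of Jordan blocks for λ):
  λ = -3: algebraic multiplicity = 2, geometric multiplicity = 1
  λ = 3: algebraic multiplicity = 2, geometric multiplicity = 2

Determining the block sizes for each eigenvalue:
  λ = -3: one block (gm = 1), so the single block has size am = 2 → block sizes [2]
  λ = 3: gm = am = 2, so every block has size 1 → block sizes [1, 1]

Assembling the blocks gives a Jordan form
J =
  [-3,  1, 0, 0]
  [ 0, -3, 0, 0]
  [ 0,  0, 3, 0]
  [ 0,  0, 0, 3]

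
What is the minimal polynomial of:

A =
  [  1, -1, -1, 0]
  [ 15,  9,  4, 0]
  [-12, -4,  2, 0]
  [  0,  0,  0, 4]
x^3 - 12*x^2 + 48*x - 64

The characteristic polynomial is χ_A(x) = (x - 4)^4, so the eigenvalues are known. The minimal polynomial is
  m_A(x) = Π_λ (x − λ)^{k_λ}
where k_λ is the size of the *largest* Jordan block for λ (equivalently, the smallest k with (A − λI)^k v = 0 for every generalised eigenvector v of λ).

  λ = 4: largest Jordan block has size 3, contributing (x − 4)^3

So m_A(x) = (x - 4)^3 = x^3 - 12*x^2 + 48*x - 64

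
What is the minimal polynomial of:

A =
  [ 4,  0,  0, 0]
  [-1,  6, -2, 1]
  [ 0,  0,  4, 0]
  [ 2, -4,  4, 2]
x^2 - 8*x + 16

The characteristic polynomial is χ_A(x) = (x - 4)^4, so the eigenvalues are known. The minimal polynomial is
  m_A(x) = Π_λ (x − λ)^{k_λ}
where k_λ is the size of the *largest* Jordan block for λ (equivalently, the smallest k with (A − λI)^k v = 0 for every generalised eigenvector v of λ).

  λ = 4: largest Jordan block has size 2, contributing (x − 4)^2

So m_A(x) = (x - 4)^2 = x^2 - 8*x + 16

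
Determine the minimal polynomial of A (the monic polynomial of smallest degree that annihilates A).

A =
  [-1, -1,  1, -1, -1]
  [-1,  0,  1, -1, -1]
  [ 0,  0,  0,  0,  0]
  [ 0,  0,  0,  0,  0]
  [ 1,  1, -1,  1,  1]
x^3

The characteristic polynomial is χ_A(x) = x^5, so the eigenvalues are known. The minimal polynomial is
  m_A(x) = Π_λ (x − λ)^{k_λ}
where k_λ is the size of the *largest* Jordan block for λ (equivalently, the smallest k with (A − λI)^k v = 0 for every generalised eigenvector v of λ).

  λ = 0: largest Jordan block has size 3, contributing (x − 0)^3

So m_A(x) = x^3 = x^3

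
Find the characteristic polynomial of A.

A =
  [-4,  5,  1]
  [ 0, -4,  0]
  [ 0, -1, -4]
x^3 + 12*x^2 + 48*x + 64

Expanding det(x·I − A) (e.g. by cofactor expansion or by noting that A is similar to its Jordan form J, which has the same characteristic polynomial as A) gives
  χ_A(x) = x^3 + 12*x^2 + 48*x + 64
which factors as (x + 4)^3. The eigenvalues (with algebraic multiplicities) are λ = -4 with multiplicity 3.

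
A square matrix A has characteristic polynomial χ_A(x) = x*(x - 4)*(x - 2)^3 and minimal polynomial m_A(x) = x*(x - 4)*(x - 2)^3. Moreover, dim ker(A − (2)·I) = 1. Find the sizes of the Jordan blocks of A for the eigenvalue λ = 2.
Block sizes for λ = 2: [3]

Step 1 — from the characteristic polynomial, algebraic multiplicity of λ = 2 is 3. From dim ker(A − (2)·I) = 1, there are exactly 1 Jordan blocks for λ = 2.
Step 2 — from the minimal polynomial, the factor (x − 2)^3 tells us the largest block for λ = 2 has size 3.
Step 3 — with total size 3, 1 blocks, and largest block 3, the block sizes (in nonincreasing order) are [3].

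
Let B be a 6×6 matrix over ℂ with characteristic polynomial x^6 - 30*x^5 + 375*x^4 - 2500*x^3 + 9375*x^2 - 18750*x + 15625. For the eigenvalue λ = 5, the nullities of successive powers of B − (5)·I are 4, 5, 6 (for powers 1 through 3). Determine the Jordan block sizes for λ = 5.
Block sizes for λ = 5: [3, 1, 1, 1]

From the dimensions of kernels of powers, the number of Jordan blocks of size at least j is d_j − d_{j−1} where d_j = dim ker(N^j) (with d_0 = 0). Computing the differences gives [4, 1, 1].
The number of blocks of size exactly k is (#blocks of size ≥ k) − (#blocks of size ≥ k + 1), so the partition is: 3 block(s) of size 1, 1 block(s) of size 3.
In nonincreasing order the block sizes are [3, 1, 1, 1].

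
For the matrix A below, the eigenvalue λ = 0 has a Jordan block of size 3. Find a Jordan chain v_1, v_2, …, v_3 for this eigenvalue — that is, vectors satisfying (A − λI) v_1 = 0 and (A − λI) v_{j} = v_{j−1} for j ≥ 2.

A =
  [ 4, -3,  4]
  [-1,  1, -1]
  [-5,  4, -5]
A Jordan chain for λ = 0 of length 3:
v_1 = (-1, 0, 1)ᵀ
v_2 = (4, -1, -5)ᵀ
v_3 = (1, 0, 0)ᵀ

Let N = A − (0)·I. We want v_3 with N^3 v_3 = 0 but N^2 v_3 ≠ 0; then v_{j-1} := N · v_j for j = 3, …, 2.

Pick v_3 = (1, 0, 0)ᵀ.
Then v_2 = N · v_3 = (4, -1, -5)ᵀ.
Then v_1 = N · v_2 = (-1, 0, 1)ᵀ.

Sanity check: (A − (0)·I) v_1 = (0, 0, 0)ᵀ = 0. ✓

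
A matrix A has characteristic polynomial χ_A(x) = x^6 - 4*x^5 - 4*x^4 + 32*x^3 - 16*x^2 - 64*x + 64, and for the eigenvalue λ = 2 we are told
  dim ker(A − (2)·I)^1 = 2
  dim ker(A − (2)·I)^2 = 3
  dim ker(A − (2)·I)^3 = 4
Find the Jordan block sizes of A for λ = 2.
Block sizes for λ = 2: [3, 1]

From the dimensions of kernels of powers, the number of Jordan blocks of size at least j is d_j − d_{j−1} where d_j = dim ker(N^j) (with d_0 = 0). Computing the differences gives [2, 1, 1].
The number of blocks of size exactly k is (#blocks of size ≥ k) − (#blocks of size ≥ k + 1), so the partition is: 1 block(s) of size 1, 1 block(s) of size 3.
In nonincreasing order the block sizes are [3, 1].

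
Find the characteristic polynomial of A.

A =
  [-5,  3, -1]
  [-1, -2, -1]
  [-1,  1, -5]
x^3 + 12*x^2 + 48*x + 64

Expanding det(x·I − A) (e.g. by cofactor expansion or by noting that A is similar to its Jordan form J, which has the same characteristic polynomial as A) gives
  χ_A(x) = x^3 + 12*x^2 + 48*x + 64
which factors as (x + 4)^3. The eigenvalues (with algebraic multiplicities) are λ = -4 with multiplicity 3.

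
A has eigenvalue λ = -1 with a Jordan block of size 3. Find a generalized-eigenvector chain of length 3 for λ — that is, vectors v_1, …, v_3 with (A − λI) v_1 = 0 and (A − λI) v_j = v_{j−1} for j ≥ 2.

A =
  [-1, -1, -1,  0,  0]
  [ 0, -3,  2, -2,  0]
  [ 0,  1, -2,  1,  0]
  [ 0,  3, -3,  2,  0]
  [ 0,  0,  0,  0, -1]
A Jordan chain for λ = -1 of length 3:
v_1 = (1, 0, 0, 0, 0)ᵀ
v_2 = (-1, -2, 1, 3, 0)ᵀ
v_3 = (0, 1, 0, 0, 0)ᵀ

Let N = A − (-1)·I. We want v_3 with N^3 v_3 = 0 but N^2 v_3 ≠ 0; then v_{j-1} := N · v_j for j = 3, …, 2.

Pick v_3 = (0, 1, 0, 0, 0)ᵀ.
Then v_2 = N · v_3 = (-1, -2, 1, 3, 0)ᵀ.
Then v_1 = N · v_2 = (1, 0, 0, 0, 0)ᵀ.

Sanity check: (A − (-1)·I) v_1 = (0, 0, 0, 0, 0)ᵀ = 0. ✓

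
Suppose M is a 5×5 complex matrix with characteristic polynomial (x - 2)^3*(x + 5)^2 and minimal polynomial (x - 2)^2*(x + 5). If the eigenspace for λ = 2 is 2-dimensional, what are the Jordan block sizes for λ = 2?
Block sizes for λ = 2: [2, 1]

Step 1 — from the characteristic polynomial, algebraic multiplicity of λ = 2 is 3. From dim ker(M − (2)·I) = 2, there are exactly 2 Jordan blocks for λ = 2.
Step 2 — from the minimal polynomial, the factor (x − 2)^2 tells us the largest block for λ = 2 has size 2.
Step 3 — with total size 3, 2 blocks, and largest block 2, the block sizes (in nonincreasing order) are [2, 1].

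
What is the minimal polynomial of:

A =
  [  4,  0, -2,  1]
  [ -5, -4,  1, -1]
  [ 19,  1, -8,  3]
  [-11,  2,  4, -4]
x^2 + 6*x + 9

The characteristic polynomial is χ_A(x) = (x + 3)^4, so the eigenvalues are known. The minimal polynomial is
  m_A(x) = Π_λ (x − λ)^{k_λ}
where k_λ is the size of the *largest* Jordan block for λ (equivalently, the smallest k with (A − λI)^k v = 0 for every generalised eigenvector v of λ).

  λ = -3: largest Jordan block has size 2, contributing (x + 3)^2

So m_A(x) = (x + 3)^2 = x^2 + 6*x + 9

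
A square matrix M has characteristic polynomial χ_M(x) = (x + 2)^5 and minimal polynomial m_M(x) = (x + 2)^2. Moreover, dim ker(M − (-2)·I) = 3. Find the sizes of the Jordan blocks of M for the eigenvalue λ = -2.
Block sizes for λ = -2: [2, 2, 1]

Step 1 — from the characteristic polynomial, algebraic multiplicity of λ = -2 is 5. From dim ker(M − (-2)·I) = 3, there are exactly 3 Jordan blocks for λ = -2.
Step 2 — from the minimal polynomial, the factor (x + 2)^2 tells us the largest block for λ = -2 has size 2.
Step 3 — with total size 5, 3 blocks, and largest block 2, the block sizes (in nonincreasing order) are [2, 2, 1].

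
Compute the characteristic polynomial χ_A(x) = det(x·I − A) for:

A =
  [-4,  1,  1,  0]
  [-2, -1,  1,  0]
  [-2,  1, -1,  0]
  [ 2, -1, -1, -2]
x^4 + 8*x^3 + 24*x^2 + 32*x + 16

Expanding det(x·I − A) (e.g. by cofactor expansion or by noting that A is similar to its Jordan form J, which has the same characteristic polynomial as A) gives
  χ_A(x) = x^4 + 8*x^3 + 24*x^2 + 32*x + 16
which factors as (x + 2)^4. The eigenvalues (with algebraic multiplicities) are λ = -2 with multiplicity 4.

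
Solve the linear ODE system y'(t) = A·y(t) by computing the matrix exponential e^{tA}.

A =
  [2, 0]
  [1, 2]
e^{tA} =
  [exp(2*t), 0]
  [t*exp(2*t), exp(2*t)]

Strategy: write A = P · J · P⁻¹ where J is a Jordan canonical form, so e^{tA} = P · e^{tJ} · P⁻¹, and e^{tJ} can be computed block-by-block.

A has Jordan form
J =
  [2, 1]
  [0, 2]
(up to reordering of blocks).

Per-block formulas:
  For a 2×2 Jordan block J_2(2): exp(t · J_2(2)) = e^(2t)·(I + t·N), where N is the 2×2 nilpotent shift.

After assembling e^{tJ} and conjugating by P, we get:

e^{tA} =
  [exp(2*t), 0]
  [t*exp(2*t), exp(2*t)]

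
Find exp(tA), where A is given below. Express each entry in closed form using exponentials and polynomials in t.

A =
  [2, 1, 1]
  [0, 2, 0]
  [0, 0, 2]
e^{tA} =
  [exp(2*t), t*exp(2*t), t*exp(2*t)]
  [0, exp(2*t), 0]
  [0, 0, exp(2*t)]

Strategy: write A = P · J · P⁻¹ where J is a Jordan canonical form, so e^{tA} = P · e^{tJ} · P⁻¹, and e^{tJ} can be computed block-by-block.

A has Jordan form
J =
  [2, 1, 0]
  [0, 2, 0]
  [0, 0, 2]
(up to reordering of blocks).

Per-block formulas:
  For a 2×2 Jordan block J_2(2): exp(t · J_2(2)) = e^(2t)·(I + t·N), where N is the 2×2 nilpotent shift.
  For a 1×1 block at λ = 2: exp(t · [2]) = [e^(2t)].

After assembling e^{tJ} and conjugating by P, we get:

e^{tA} =
  [exp(2*t), t*exp(2*t), t*exp(2*t)]
  [0, exp(2*t), 0]
  [0, 0, exp(2*t)]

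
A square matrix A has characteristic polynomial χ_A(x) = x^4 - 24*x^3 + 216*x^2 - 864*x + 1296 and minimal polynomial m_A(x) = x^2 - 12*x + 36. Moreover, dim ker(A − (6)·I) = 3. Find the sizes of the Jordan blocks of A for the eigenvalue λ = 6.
Block sizes for λ = 6: [2, 1, 1]

Step 1 — from the characteristic polynomial, algebraic multiplicity of λ = 6 is 4. From dim ker(A − (6)·I) = 3, there are exactly 3 Jordan blocks for λ = 6.
Step 2 — from the minimal polynomial, the factor (x − 6)^2 tells us the largest block for λ = 6 has size 2.
Step 3 — with total size 4, 3 blocks, and largest block 2, the block sizes (in nonincreasing order) are [2, 1, 1].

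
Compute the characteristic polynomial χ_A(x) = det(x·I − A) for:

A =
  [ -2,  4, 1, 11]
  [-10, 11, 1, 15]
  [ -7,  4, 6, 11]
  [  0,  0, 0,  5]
x^4 - 20*x^3 + 150*x^2 - 500*x + 625

Expanding det(x·I − A) (e.g. by cofactor expansion or by noting that A is similar to its Jordan form J, which has the same characteristic polynomial as A) gives
  χ_A(x) = x^4 - 20*x^3 + 150*x^2 - 500*x + 625
which factors as (x - 5)^4. The eigenvalues (with algebraic multiplicities) are λ = 5 with multiplicity 4.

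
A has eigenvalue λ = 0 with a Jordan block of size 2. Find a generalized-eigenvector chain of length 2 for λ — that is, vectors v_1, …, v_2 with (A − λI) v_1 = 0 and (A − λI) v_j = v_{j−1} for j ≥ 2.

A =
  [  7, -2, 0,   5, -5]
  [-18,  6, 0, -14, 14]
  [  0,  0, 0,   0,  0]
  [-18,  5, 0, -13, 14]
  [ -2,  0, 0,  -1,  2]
A Jordan chain for λ = 0 of length 2:
v_1 = (-1, 4, 0, 4, 1)ᵀ
v_2 = (2, -5, 0, -5, 0)ᵀ

Let N = A − (0)·I. We want v_2 with N^2 v_2 = 0 but N^1 v_2 ≠ 0; then v_{j-1} := N · v_j for j = 2, …, 2.

Pick v_2 = (2, -5, 0, -5, 0)ᵀ.
Then v_1 = N · v_2 = (-1, 4, 0, 4, 1)ᵀ.

Sanity check: (A − (0)·I) v_1 = (0, 0, 0, 0, 0)ᵀ = 0. ✓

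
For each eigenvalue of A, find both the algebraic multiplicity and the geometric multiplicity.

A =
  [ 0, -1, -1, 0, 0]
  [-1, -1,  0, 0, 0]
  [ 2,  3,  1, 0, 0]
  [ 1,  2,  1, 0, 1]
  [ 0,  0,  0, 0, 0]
λ = 0: alg = 5, geom = 2

Step 1 — factor the characteristic polynomial to read off the algebraic multiplicities:
  χ_A(x) = x^5

Step 2 — compute geometric multiplicities via the rank-nullity identity g(λ) = n − rank(A − λI):
  rank(A − (0)·I) = 3, so dim ker(A − (0)·I) = n − 3 = 2

Summary:
  λ = 0: algebraic multiplicity = 5, geometric multiplicity = 2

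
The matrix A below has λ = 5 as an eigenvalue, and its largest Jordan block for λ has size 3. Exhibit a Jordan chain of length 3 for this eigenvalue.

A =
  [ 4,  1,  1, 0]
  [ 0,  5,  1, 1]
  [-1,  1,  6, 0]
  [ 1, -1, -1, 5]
A Jordan chain for λ = 5 of length 3:
v_1 = (1, 0, 1, -1)ᵀ
v_2 = (1, 1, 1, -1)ᵀ
v_3 = (0, 0, 1, 0)ᵀ

Let N = A − (5)·I. We want v_3 with N^3 v_3 = 0 but N^2 v_3 ≠ 0; then v_{j-1} := N · v_j for j = 3, …, 2.

Pick v_3 = (0, 0, 1, 0)ᵀ.
Then v_2 = N · v_3 = (1, 1, 1, -1)ᵀ.
Then v_1 = N · v_2 = (1, 0, 1, -1)ᵀ.

Sanity check: (A − (5)·I) v_1 = (0, 0, 0, 0)ᵀ = 0. ✓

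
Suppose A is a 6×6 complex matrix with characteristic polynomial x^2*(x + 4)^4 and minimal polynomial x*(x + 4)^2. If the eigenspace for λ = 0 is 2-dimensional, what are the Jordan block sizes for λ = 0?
Block sizes for λ = 0: [1, 1]

Step 1 — from the characteristic polynomial, algebraic multiplicity of λ = 0 is 2. From dim ker(A − (0)·I) = 2, there are exactly 2 Jordan blocks for λ = 0.
Step 2 — from the minimal polynomial, the factor (x − 0) tells us the largest block for λ = 0 has size 1.
Step 3 — with total size 2, 2 blocks, and largest block 1, the block sizes (in nonincreasing order) are [1, 1].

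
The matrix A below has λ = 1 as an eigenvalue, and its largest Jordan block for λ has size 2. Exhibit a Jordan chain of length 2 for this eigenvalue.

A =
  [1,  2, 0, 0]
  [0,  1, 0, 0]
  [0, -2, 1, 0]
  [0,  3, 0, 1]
A Jordan chain for λ = 1 of length 2:
v_1 = (2, 0, -2, 3)ᵀ
v_2 = (0, 1, 0, 0)ᵀ

Let N = A − (1)·I. We want v_2 with N^2 v_2 = 0 but N^1 v_2 ≠ 0; then v_{j-1} := N · v_j for j = 2, …, 2.

Pick v_2 = (0, 1, 0, 0)ᵀ.
Then v_1 = N · v_2 = (2, 0, -2, 3)ᵀ.

Sanity check: (A − (1)·I) v_1 = (0, 0, 0, 0)ᵀ = 0. ✓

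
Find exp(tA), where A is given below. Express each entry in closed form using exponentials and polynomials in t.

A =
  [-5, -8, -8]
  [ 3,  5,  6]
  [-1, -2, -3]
e^{tA} =
  [-4*t*exp(-t) + exp(-t), -8*t*exp(-t), -8*t*exp(-t)]
  [3*t*exp(-t), 6*t*exp(-t) + exp(-t), 6*t*exp(-t)]
  [-t*exp(-t), -2*t*exp(-t), -2*t*exp(-t) + exp(-t)]

Strategy: write A = P · J · P⁻¹ where J is a Jordan canonical form, so e^{tA} = P · e^{tJ} · P⁻¹, and e^{tJ} can be computed block-by-block.

A has Jordan form
J =
  [-1,  1,  0]
  [ 0, -1,  0]
  [ 0,  0, -1]
(up to reordering of blocks).

Per-block formulas:
  For a 1×1 block at λ = -1: exp(t · [-1]) = [e^(-1t)].
  For a 2×2 Jordan block J_2(-1): exp(t · J_2(-1)) = e^(-1t)·(I + t·N), where N is the 2×2 nilpotent shift.

After assembling e^{tJ} and conjugating by P, we get:

e^{tA} =
  [-4*t*exp(-t) + exp(-t), -8*t*exp(-t), -8*t*exp(-t)]
  [3*t*exp(-t), 6*t*exp(-t) + exp(-t), 6*t*exp(-t)]
  [-t*exp(-t), -2*t*exp(-t), -2*t*exp(-t) + exp(-t)]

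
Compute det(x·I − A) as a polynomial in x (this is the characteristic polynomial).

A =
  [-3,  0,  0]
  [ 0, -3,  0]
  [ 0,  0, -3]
x^3 + 9*x^2 + 27*x + 27

Expanding det(x·I − A) (e.g. by cofactor expansion or by noting that A is similar to its Jordan form J, which has the same characteristic polynomial as A) gives
  χ_A(x) = x^3 + 9*x^2 + 27*x + 27
which factors as (x + 3)^3. The eigenvalues (with algebraic multiplicities) are λ = -3 with multiplicity 3.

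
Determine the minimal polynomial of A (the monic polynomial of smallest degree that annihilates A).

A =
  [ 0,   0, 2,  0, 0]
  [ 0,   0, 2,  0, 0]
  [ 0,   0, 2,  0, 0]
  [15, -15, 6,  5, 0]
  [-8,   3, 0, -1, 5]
x^4 - 12*x^3 + 45*x^2 - 50*x

The characteristic polynomial is χ_A(x) = x^2*(x - 5)^2*(x - 2), so the eigenvalues are known. The minimal polynomial is
  m_A(x) = Π_λ (x − λ)^{k_λ}
where k_λ is the size of the *largest* Jordan block for λ (equivalently, the smallest k with (A − λI)^k v = 0 for every generalised eigenvector v of λ).

  λ = 0: largest Jordan block has size 1, contributing (x − 0)
  λ = 2: largest Jordan block has size 1, contributing (x − 2)
  λ = 5: largest Jordan block has size 2, contributing (x − 5)^2

So m_A(x) = x*(x - 5)^2*(x - 2) = x^4 - 12*x^3 + 45*x^2 - 50*x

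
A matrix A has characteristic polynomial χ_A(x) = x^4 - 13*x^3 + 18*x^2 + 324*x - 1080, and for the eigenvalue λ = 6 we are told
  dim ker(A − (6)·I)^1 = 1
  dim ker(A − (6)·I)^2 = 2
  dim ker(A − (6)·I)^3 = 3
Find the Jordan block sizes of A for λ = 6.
Block sizes for λ = 6: [3]

From the dimensions of kernels of powers, the number of Jordan blocks of size at least j is d_j − d_{j−1} where d_j = dim ker(N^j) (with d_0 = 0). Computing the differences gives [1, 1, 1].
The number of blocks of size exactly k is (#blocks of size ≥ k) − (#blocks of size ≥ k + 1), so the partition is: 1 block(s) of size 3.
In nonincreasing order the block sizes are [3].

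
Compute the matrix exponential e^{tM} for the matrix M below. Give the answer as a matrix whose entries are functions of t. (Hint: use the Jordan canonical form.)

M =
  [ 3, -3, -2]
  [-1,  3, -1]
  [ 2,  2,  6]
e^{tM} =
  [-t*exp(4*t) + exp(4*t), t^2*exp(4*t) - 3*t*exp(4*t), t^2*exp(4*t)/2 - 2*t*exp(4*t)]
  [-t*exp(4*t), t^2*exp(4*t) - t*exp(4*t) + exp(4*t), t^2*exp(4*t)/2 - t*exp(4*t)]
  [2*t*exp(4*t), -2*t^2*exp(4*t) + 2*t*exp(4*t), -t^2*exp(4*t) + 2*t*exp(4*t) + exp(4*t)]

Strategy: write M = P · J · P⁻¹ where J is a Jordan canonical form, so e^{tM} = P · e^{tJ} · P⁻¹, and e^{tJ} can be computed block-by-block.

M has Jordan form
J =
  [4, 1, 0]
  [0, 4, 1]
  [0, 0, 4]
(up to reordering of blocks).

Per-block formulas:
  For a 3×3 Jordan block J_3(4): exp(t · J_3(4)) = e^(4t)·(I + t·N + (t^2/2)·N^2), where N is the 3×3 nilpotent shift.

After assembling e^{tJ} and conjugating by P, we get:

e^{tM} =
  [-t*exp(4*t) + exp(4*t), t^2*exp(4*t) - 3*t*exp(4*t), t^2*exp(4*t)/2 - 2*t*exp(4*t)]
  [-t*exp(4*t), t^2*exp(4*t) - t*exp(4*t) + exp(4*t), t^2*exp(4*t)/2 - t*exp(4*t)]
  [2*t*exp(4*t), -2*t^2*exp(4*t) + 2*t*exp(4*t), -t^2*exp(4*t) + 2*t*exp(4*t) + exp(4*t)]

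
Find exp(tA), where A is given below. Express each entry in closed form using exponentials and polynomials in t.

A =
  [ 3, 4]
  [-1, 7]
e^{tA} =
  [-2*t*exp(5*t) + exp(5*t), 4*t*exp(5*t)]
  [-t*exp(5*t), 2*t*exp(5*t) + exp(5*t)]

Strategy: write A = P · J · P⁻¹ where J is a Jordan canonical form, so e^{tA} = P · e^{tJ} · P⁻¹, and e^{tJ} can be computed block-by-block.

A has Jordan form
J =
  [5, 1]
  [0, 5]
(up to reordering of blocks).

Per-block formulas:
  For a 2×2 Jordan block J_2(5): exp(t · J_2(5)) = e^(5t)·(I + t·N), where N is the 2×2 nilpotent shift.

After assembling e^{tJ} and conjugating by P, we get:

e^{tA} =
  [-2*t*exp(5*t) + exp(5*t), 4*t*exp(5*t)]
  [-t*exp(5*t), 2*t*exp(5*t) + exp(5*t)]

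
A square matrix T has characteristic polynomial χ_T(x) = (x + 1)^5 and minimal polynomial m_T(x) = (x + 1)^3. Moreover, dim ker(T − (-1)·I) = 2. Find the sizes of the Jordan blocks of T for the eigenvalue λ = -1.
Block sizes for λ = -1: [3, 2]

Step 1 — from the characteristic polynomial, algebraic multiplicity of λ = -1 is 5. From dim ker(T − (-1)·I) = 2, there are exactly 2 Jordan blocks for λ = -1.
Step 2 — from the minimal polynomial, the factor (x + 1)^3 tells us the largest block for λ = -1 has size 3.
Step 3 — with total size 5, 2 blocks, and largest block 3, the block sizes (in nonincreasing order) are [3, 2].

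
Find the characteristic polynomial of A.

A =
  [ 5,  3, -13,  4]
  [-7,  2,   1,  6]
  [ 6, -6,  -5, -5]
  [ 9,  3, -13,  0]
x^4 - 2*x^3 - 39*x^2 + 40*x + 400

Expanding det(x·I − A) (e.g. by cofactor expansion or by noting that A is similar to its Jordan form J, which has the same characteristic polynomial as A) gives
  χ_A(x) = x^4 - 2*x^3 - 39*x^2 + 40*x + 400
which factors as (x - 5)^2*(x + 4)^2. The eigenvalues (with algebraic multiplicities) are λ = -4 with multiplicity 2, λ = 5 with multiplicity 2.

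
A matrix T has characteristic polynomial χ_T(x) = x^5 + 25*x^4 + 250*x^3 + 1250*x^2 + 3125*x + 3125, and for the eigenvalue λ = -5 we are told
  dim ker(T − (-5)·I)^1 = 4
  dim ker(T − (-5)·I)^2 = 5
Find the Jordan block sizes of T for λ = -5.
Block sizes for λ = -5: [2, 1, 1, 1]

From the dimensions of kernels of powers, the number of Jordan blocks of size at least j is d_j − d_{j−1} where d_j = dim ker(N^j) (with d_0 = 0). Computing the differences gives [4, 1].
The number of blocks of size exactly k is (#blocks of size ≥ k) − (#blocks of size ≥ k + 1), so the partition is: 3 block(s) of size 1, 1 block(s) of size 2.
In nonincreasing order the block sizes are [2, 1, 1, 1].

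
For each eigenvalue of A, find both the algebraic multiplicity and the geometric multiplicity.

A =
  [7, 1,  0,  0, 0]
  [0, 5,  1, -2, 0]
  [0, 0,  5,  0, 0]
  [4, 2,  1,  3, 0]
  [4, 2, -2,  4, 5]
λ = 5: alg = 5, geom = 3

Step 1 — factor the characteristic polynomial to read off the algebraic multiplicities:
  χ_A(x) = (x - 5)^5

Step 2 — compute geometric multiplicities via the rank-nullity identity g(λ) = n − rank(A − λI):
  rank(A − (5)·I) = 2, so dim ker(A − (5)·I) = n − 2 = 3

Summary:
  λ = 5: algebraic multiplicity = 5, geometric multiplicity = 3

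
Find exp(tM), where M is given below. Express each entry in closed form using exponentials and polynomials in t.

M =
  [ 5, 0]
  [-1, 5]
e^{tM} =
  [exp(5*t), 0]
  [-t*exp(5*t), exp(5*t)]

Strategy: write M = P · J · P⁻¹ where J is a Jordan canonical form, so e^{tM} = P · e^{tJ} · P⁻¹, and e^{tJ} can be computed block-by-block.

M has Jordan form
J =
  [5, 1]
  [0, 5]
(up to reordering of blocks).

Per-block formulas:
  For a 2×2 Jordan block J_2(5): exp(t · J_2(5)) = e^(5t)·(I + t·N), where N is the 2×2 nilpotent shift.

After assembling e^{tJ} and conjugating by P, we get:

e^{tM} =
  [exp(5*t), 0]
  [-t*exp(5*t), exp(5*t)]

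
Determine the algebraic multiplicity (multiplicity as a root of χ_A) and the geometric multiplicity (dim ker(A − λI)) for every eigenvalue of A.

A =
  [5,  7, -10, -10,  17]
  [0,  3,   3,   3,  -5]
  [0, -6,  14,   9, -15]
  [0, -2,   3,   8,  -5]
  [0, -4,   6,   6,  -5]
λ = 5: alg = 5, geom = 3

Step 1 — factor the characteristic polynomial to read off the algebraic multiplicities:
  χ_A(x) = (x - 5)^5

Step 2 — compute geometric multiplicities via the rank-nullity identity g(λ) = n − rank(A − λI):
  rank(A − (5)·I) = 2, so dim ker(A − (5)·I) = n − 2 = 3

Summary:
  λ = 5: algebraic multiplicity = 5, geometric multiplicity = 3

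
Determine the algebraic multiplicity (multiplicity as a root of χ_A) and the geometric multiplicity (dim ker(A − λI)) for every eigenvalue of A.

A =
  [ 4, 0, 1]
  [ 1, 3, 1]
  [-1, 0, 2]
λ = 3: alg = 3, geom = 2

Step 1 — factor the characteristic polynomial to read off the algebraic multiplicities:
  χ_A(x) = (x - 3)^3

Step 2 — compute geometric multiplicities via the rank-nullity identity g(λ) = n − rank(A − λI):
  rank(A − (3)·I) = 1, so dim ker(A − (3)·I) = n − 1 = 2

Summary:
  λ = 3: algebraic multiplicity = 3, geometric multiplicity = 2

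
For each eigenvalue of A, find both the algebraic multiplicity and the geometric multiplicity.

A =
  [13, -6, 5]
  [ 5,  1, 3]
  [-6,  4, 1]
λ = 5: alg = 3, geom = 1

Step 1 — factor the characteristic polynomial to read off the algebraic multiplicities:
  χ_A(x) = (x - 5)^3

Step 2 — compute geometric multiplicities via the rank-nullity identity g(λ) = n − rank(A − λI):
  rank(A − (5)·I) = 2, so dim ker(A − (5)·I) = n − 2 = 1

Summary:
  λ = 5: algebraic multiplicity = 3, geometric multiplicity = 1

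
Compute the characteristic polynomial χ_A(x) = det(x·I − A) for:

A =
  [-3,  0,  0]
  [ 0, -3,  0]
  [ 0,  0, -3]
x^3 + 9*x^2 + 27*x + 27

Expanding det(x·I − A) (e.g. by cofactor expansion or by noting that A is similar to its Jordan form J, which has the same characteristic polynomial as A) gives
  χ_A(x) = x^3 + 9*x^2 + 27*x + 27
which factors as (x + 3)^3. The eigenvalues (with algebraic multiplicities) are λ = -3 with multiplicity 3.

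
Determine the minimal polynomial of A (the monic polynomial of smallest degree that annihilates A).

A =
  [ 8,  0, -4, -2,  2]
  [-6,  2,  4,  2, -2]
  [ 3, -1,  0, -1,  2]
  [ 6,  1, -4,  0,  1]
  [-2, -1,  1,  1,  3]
x^4 - 11*x^3 + 45*x^2 - 81*x + 54

The characteristic polynomial is χ_A(x) = (x - 3)^3*(x - 2)^2, so the eigenvalues are known. The minimal polynomial is
  m_A(x) = Π_λ (x − λ)^{k_λ}
where k_λ is the size of the *largest* Jordan block for λ (equivalently, the smallest k with (A − λI)^k v = 0 for every generalised eigenvector v of λ).

  λ = 2: largest Jordan block has size 1, contributing (x − 2)
  λ = 3: largest Jordan block has size 3, contributing (x − 3)^3

So m_A(x) = (x - 3)^3*(x - 2) = x^4 - 11*x^3 + 45*x^2 - 81*x + 54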